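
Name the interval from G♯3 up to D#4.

Counting letters G–A–B–C–D gives a fifth.
G#→D# = 7 semitones, exactly the perfect fifth.

perfect fifth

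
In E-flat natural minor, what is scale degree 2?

Degree 2 takes the letter 1 step above E, which is F.
In natural minor, degree 2 sits 2 semitones above the tonic. Eb + 2 semitones is pitch class 5, spelled on F as F.

F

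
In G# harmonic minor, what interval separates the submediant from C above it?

The submediant of G# harmonic minor is E.
E up to C: letters E→C make it a sixth; 8 semitones makes it minor.

minor sixth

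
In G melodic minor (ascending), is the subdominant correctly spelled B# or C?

Each scale degree takes a distinct letter name. Degree 4 of a scale on G must use the letter C.
C and B# are enharmonically the same pitch, but only C uses the letter C, so it is the correct spelling here.

C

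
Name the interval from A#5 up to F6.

The letter names run A→F, a span of 5 letter steps, so the interval is some kind of sixth.
A# to F is 7 semitones. A major sixth is 9, so 7 makes it diminished.

diminished sixth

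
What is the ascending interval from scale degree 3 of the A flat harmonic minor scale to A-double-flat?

minor sixth

Scale degree 3 of Ab harmonic minor is Cb.
Cb up to Abb: letters C→A make it a sixth; 8 semitones makes it minor.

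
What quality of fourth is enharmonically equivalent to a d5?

augmented

A diminished fifth spans 6 semitones.
A fourth spanning 6 semitones is augmented (the perfect fourth is 5).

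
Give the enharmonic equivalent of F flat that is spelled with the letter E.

E

Fb is pitch class 4. The letter E alone is pitch class 4.
Pitch class 4 on E needs no accidental: E.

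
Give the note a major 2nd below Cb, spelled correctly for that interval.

A second below C lands on the letter B.
A major second spans 2 semitones, so Cb moves to pitch class 9. On the letter B that is Bbb.

Bbb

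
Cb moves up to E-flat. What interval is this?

Counting letters C–D–E gives a third.
Cb→Eb = 4 semitones, exactly the major third.

major third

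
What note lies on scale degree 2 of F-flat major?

Gb

Degree 2 takes the letter 1 step above F, which is G.
In major, degree 2 sits 2 semitones above the tonic. Fb + 2 semitones is pitch class 6, spelled on G as Gb.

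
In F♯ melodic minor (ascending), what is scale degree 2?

G#

Degree 2 takes the letter 1 step above F, which is G.
In melodic minor (ascending), degree 2 sits 2 semitones above the tonic. F# + 2 semitones is pitch class 8, spelled on G as G#.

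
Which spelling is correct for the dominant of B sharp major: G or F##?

Each scale degree takes a distinct letter name. Degree 5 of a scale on B must use the letter F.
F## and G are enharmonically the same pitch, but only F## uses the letter F, so it is the correct spelling here.

F##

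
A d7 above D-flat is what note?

A seventh above D lands on the letter C.
A diminished seventh spans 9 semitones, so Db moves to pitch class 10. On the letter C that is Cbb.

Cbb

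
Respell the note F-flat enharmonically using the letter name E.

Plain E sits at the same pitch as Fb, so on the letter E the same pitch needs a natural: E.

E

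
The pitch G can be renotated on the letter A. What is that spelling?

Abb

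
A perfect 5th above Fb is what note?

Cb

F up a perfect fifth is C, so the target letter is C.
From Fb, a perfect fifth is 7 semitones up: Cb.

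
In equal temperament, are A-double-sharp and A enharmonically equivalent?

No

Two spellings are enharmonically equivalent only if they share a pitch class.
Here A## → 11, A → 9; 9 ≠ 11, so they are not.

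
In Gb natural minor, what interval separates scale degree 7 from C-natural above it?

Scale degree 7 of Gb natural minor is Fb.
Fb up to C: letters F→C make it a fifth; 8 semitones makes it augmented.

augmented fifth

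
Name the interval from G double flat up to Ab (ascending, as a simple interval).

augmented second

Counting letters G–A gives a second.
Gbb→Ab = 3 semitones, 1 wider than the major second (2), so augmented.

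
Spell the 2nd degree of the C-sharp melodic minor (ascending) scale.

D#

The C# melodic minor (ascending) scale runs C# D# E F# G# A# B#.
Degree 2 is D#.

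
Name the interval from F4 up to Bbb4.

Counting letters F–G–A–B gives a fourth.
F→Bbb = 4 semitones, 1 narrower than the perfect fourth (5), so diminished.

diminished fourth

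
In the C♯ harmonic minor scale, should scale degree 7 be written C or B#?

Each scale degree takes a distinct letter name. Degree 7 of a scale on C must use the letter B.
B# and C are enharmonically the same pitch, but only B# uses the letter B, so it is the correct spelling here.

B#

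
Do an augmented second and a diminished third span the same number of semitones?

No

An augmented second spans 3 semitones; a diminished third spans 2.
The spans differ, so they are not enharmonic equivalents.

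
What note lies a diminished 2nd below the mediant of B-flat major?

The mediant of Bb major is D.
A diminished second (0 semitones) below D lands on the letter C, giving C##.

C##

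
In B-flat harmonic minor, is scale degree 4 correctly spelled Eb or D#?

Eb

Each scale degree takes a distinct letter name. Degree 4 of a scale on B must use the letter E.
Eb and D# are enharmonically the same pitch, but only Eb uses the letter E, so it is the correct spelling here.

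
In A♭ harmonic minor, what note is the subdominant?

Db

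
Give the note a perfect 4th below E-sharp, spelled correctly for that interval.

E down a perfect fourth is B, so the target letter is B.
From E#, a perfect fourth is 5 semitones down: B#.

B#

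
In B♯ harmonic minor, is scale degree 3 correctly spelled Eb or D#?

Each scale degree takes a distinct letter name. Degree 3 of a scale on B must use the letter D.
D# and Eb are enharmonically the same pitch, but only D# uses the letter D, so it is the correct spelling here.

D#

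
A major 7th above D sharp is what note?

D up a major seventh is C#, so the target letter is C.
From D#, a major seventh is 11 semitones up: C##.

C##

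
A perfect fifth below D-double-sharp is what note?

G##

A fifth below D lands on the letter G.
A perfect fifth spans 7 semitones, so D## moves to pitch class 9. On the letter G that is G##.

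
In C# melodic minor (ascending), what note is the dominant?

The C# melodic minor (ascending) scale runs C# D# E F# G# A# B#.
Degree 5 is G#.

G#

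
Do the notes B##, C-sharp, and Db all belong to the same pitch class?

Yes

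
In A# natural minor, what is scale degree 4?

D#

Degree 4 takes the letter 3 steps above A, which is D.
In natural minor, degree 4 sits 5 semitones above the tonic. A# + 5 semitones is pitch class 3, spelled on D as D#.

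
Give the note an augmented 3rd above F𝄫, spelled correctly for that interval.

A third above F lands on the letter A.
An augmented third spans 5 semitones, so Fbb moves to pitch class 8. On the letter A that is Ab.

Ab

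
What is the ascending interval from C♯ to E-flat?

Counting letters C–D–E gives a third.
C#→Eb = 2 semitones, 2 narrower than the major third (4), so diminished.

diminished third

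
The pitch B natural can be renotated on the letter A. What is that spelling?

A##

Plain A sits 2 semitones below B, so on the letter A the same pitch needs a double sharp: A##.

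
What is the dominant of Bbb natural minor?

Degree 5 takes the letter 4 steps above B, which is F.
In natural minor, degree 5 sits 7 semitones above the tonic. Bbb + 7 semitones is pitch class 4, spelled on F as Fb.

Fb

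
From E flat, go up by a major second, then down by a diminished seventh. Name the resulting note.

G#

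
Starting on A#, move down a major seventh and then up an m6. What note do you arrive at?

A major seventh down from A# is B (letter B, 11 semitones down).
A minor sixth up from B is G (letter G, 8 semitones up).

G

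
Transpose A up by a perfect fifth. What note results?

E

A up a perfect fifth is E, so the target letter is E.
From A, a perfect fifth is 7 semitones up: E.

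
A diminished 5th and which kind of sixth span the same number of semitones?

doubly diminished

A diminished fifth spans 6 semitones.
A sixth spanning 6 semitones is doubly diminished (the major sixth is 9).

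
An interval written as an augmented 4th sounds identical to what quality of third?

An augmented fourth spans 6 semitones.
A third spanning 6 semitones is doubly augmented (the major third is 4).

doubly augmented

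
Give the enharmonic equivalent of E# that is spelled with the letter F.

F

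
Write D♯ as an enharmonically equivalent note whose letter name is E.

Plain E sits 1 semitone above D#, so on the letter E the same pitch needs a flat: Eb.

Eb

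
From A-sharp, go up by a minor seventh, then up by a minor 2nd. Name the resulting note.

A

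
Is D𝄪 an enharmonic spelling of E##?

No

Two spellings are enharmonically equivalent only if they share a pitch class.
Here D## → 4, E## → 6; 4 ≠ 6, so they are not.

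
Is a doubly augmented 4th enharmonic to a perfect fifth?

Yes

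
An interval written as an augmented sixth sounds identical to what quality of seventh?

minor

An augmented sixth spans 10 semitones.
A seventh spanning 10 semitones is minor (the major seventh is 11).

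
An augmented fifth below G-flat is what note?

Cbb

G down a perfect fifth is C, so the target letter is C.
From Gb, an augmented fifth is 8 semitones down: Cbb.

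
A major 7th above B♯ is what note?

A seventh above B lands on the letter A.
A major seventh spans 11 semitones, so B# moves to pitch class 11. On the letter A that is A##.

A##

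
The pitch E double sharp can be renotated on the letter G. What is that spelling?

Plain G sits 1 semitone above E##, so on the letter G the same pitch needs a flat: Gb.

Gb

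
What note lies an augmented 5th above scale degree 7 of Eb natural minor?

A

Scale degree 7 of Eb natural minor is Db.
An augmented fifth (8 semitones) above Db lands on the letter A, giving A.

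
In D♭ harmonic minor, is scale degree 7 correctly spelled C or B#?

Each scale degree takes a distinct letter name. Degree 7 of a scale on D must use the letter C.
C and B# are enharmonically the same pitch, but only C uses the letter C, so it is the correct spelling here.

C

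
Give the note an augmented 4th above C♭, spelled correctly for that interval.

F

C up a perfect fourth is F, so the target letter is F.
From Cb, an augmented fourth is 6 semitones up: F.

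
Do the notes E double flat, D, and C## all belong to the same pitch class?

Yes

Ebb is pitch class 2; D is pitch class 2; C## is pitch class 2.
All spellings map to pitch class 2, so they are enharmonically equivalent.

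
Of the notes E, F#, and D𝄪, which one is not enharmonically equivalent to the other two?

F#

In 12-tone equal temperament, enharmonic equivalents share a pitch class. E is pitch class 4; F# is pitch class 6; D## is pitch class 4.
E and D## share pitch class 4, while F# is pitch class 6.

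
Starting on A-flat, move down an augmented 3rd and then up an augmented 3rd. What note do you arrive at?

Ab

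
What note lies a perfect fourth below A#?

A down a perfect fourth is E, so the target letter is E.
From A#, a perfect fourth is 5 semitones down: E#.

E#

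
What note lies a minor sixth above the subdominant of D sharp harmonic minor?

E

The subdominant of D# harmonic minor is G#.
A minor sixth (8 semitones) above G# lands on the letter E, giving E.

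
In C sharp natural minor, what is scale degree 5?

G#

The C# natural minor scale runs C# D# E F# G# A B.
Degree 5 is G#.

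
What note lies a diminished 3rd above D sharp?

D up a major third is F#, so the target letter is F.
From D#, a diminished third is 2 semitones up: F.

F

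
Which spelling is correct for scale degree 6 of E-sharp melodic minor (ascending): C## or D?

Each scale degree takes a distinct letter name. Degree 6 of a scale on E must use the letter C.
C## and D are enharmonically the same pitch, but only C## uses the letter C, so it is the correct spelling here.

C##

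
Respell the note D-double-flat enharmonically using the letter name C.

C

Plain C sits at the same pitch as Dbb, so on the letter C the same pitch needs a natural: C.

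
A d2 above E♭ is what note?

E up a major second is F#, so the target letter is F.
From Eb, a diminished second is 0 semitones up: Fbb.

Fbb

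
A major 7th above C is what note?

B

A seventh above C lands on the letter B.
A major seventh spans 11 semitones, so C moves to pitch class 11. On the letter B that is B.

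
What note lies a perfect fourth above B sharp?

E#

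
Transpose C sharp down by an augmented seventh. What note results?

Db

C down a major seventh is Db, so the target letter is D.
From C#, an augmented seventh is 12 semitones down: Db.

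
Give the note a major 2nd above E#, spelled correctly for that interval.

F##

E up a major second is F#, so the target letter is F.
From E#, a major second is 2 semitones up: F##.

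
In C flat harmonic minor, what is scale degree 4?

Degree 4 takes the letter 3 steps above C, which is F.
In harmonic minor, degree 4 sits 5 semitones above the tonic. Cb + 5 semitones is pitch class 4, spelled on F as Fb.

Fb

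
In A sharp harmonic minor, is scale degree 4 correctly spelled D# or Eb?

D#

Each scale degree takes a distinct letter name. Degree 4 of a scale on A must use the letter D.
D# and Eb are enharmonically the same pitch, but only D# uses the letter D, so it is the correct spelling here.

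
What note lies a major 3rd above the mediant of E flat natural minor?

The mediant of Eb natural minor is Gb.
A major third (4 semitones) above Gb lands on the letter B, giving Bb.

Bb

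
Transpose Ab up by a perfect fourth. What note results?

A fourth above A lands on the letter D.
A perfect fourth spans 5 semitones, so Ab moves to pitch class 1. On the letter D that is Db.

Db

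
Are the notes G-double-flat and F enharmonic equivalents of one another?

Yes

Gbb = pitch class 5 and F = pitch class 5 — the same pitch class, so they are enharmonic equivalents.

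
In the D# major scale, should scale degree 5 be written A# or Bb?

A#

Each scale degree takes a distinct letter name. Degree 5 of a scale on D must use the letter A.
A# and Bb are enharmonically the same pitch, but only A# uses the letter A, so it is the correct spelling here.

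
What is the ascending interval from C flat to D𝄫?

minor second

Counting letters C–D gives a second.
Cb→Dbb = 1 semitone, 1 narrower than the major second (2), so minor.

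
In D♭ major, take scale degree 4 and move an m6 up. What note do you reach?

Ebb

Scale degree 4 of Db major is Gb.
A minor sixth (8 semitones) above Gb lands on the letter E, giving Ebb.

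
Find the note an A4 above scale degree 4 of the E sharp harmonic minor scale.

D##

Scale degree 4 of E# harmonic minor is A#.
An augmented fourth (6 semitones) above A# lands on the letter D, giving D##.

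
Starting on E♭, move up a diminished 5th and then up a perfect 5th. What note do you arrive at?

A diminished fifth up from Eb is Bbb (letter B, 6 semitones up).
A perfect fifth up from Bbb is Fb (letter F, 7 semitones up).

Fb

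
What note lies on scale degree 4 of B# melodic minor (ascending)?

E#

The B# melodic minor (ascending) scale runs B# C## D# E# F## G## A##.
Degree 4 is E#.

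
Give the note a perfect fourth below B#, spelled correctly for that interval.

F##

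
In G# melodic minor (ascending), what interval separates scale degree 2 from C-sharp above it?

minor third

Scale degree 2 of G# melodic minor (ascending) is A#.
A# up to C#: letters A→C make it a third; 3 semitones makes it minor.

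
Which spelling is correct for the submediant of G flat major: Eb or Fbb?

Eb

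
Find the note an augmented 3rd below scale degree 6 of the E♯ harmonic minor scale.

Ab

Scale degree 6 of E# harmonic minor is C#.
An augmented third (5 semitones) below C# lands on the letter A, giving Ab.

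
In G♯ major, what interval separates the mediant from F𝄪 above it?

The mediant of G# major is B#.
B# up to F##: letters B→F make it a fifth; 7 semitones makes it perfect.

perfect fifth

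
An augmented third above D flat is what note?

F#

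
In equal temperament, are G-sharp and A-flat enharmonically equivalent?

G# is pitch class 8; Ab is pitch class 8.
All spellings map to pitch class 8, so they are enharmonically equivalent.

Yes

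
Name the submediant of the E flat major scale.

C

The Eb major scale runs Eb F G Ab Bb C D.
Degree 6 is C.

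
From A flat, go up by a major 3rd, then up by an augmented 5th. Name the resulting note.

A major third up from Ab is C (letter C, 4 semitones up).
An augmented fifth up from C is G# (letter G, 8 semitones up).

G#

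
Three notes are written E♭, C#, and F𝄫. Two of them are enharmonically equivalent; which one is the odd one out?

In 12-tone equal temperament, enharmonic equivalents share a pitch class. Eb is pitch class 3; C# is pitch class 1; Fbb is pitch class 3.
Eb and Fbb share pitch class 3, while C# is pitch class 1.

C#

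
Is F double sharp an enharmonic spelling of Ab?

F## is pitch class 7; Ab is pitch class 8.
The pitch classes differ (7 vs. 8), so they are not enharmonic equivalents.

No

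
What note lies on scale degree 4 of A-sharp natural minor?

Degree 4 takes the letter 3 steps above A, which is D.
In natural minor, degree 4 sits 5 semitones above the tonic. A# + 5 semitones is pitch class 3, spelled on D as D#.

D#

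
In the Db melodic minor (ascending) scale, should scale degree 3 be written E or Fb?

Fb

Each scale degree takes a distinct letter name. Degree 3 of a scale on D must use the letter F.
Fb and E are enharmonically the same pitch, but only Fb uses the letter F, so it is the correct spelling here.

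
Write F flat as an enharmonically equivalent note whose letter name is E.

Plain E sits at the same pitch as Fb, so on the letter E the same pitch needs a natural: E.

E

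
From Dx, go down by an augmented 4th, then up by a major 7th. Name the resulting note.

G##

An augmented fourth down from D## is A# (letter A, 6 semitones down).
A major seventh up from A# is G## (letter G, 11 semitones up).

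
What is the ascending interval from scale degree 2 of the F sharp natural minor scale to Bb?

Scale degree 2 of F# natural minor is G#.
G# up to Bb: letters G→B make it a third; 2 semitones makes it diminished.

diminished third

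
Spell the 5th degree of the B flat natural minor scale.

The Bb natural minor scale runs Bb C Db Eb F Gb Ab.
Degree 5 is F.

F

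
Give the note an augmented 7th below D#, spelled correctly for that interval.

Eb

D down a major seventh is Eb, so the target letter is E.
From D#, an augmented seventh is 12 semitones down: Eb.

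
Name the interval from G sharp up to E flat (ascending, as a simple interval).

The letter names run G→E, a span of 5 letter steps, so the interval is some kind of sixth.
G# to Eb is 7 semitones. A major sixth is 9, so 7 makes it diminished.

diminished sixth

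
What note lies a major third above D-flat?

F

A third above D lands on the letter F.
A major third spans 4 semitones, so Db moves to pitch class 5. On the letter F that is F.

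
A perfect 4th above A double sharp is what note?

D##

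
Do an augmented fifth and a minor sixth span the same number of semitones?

Yes

An augmented fifth spans 8 semitones; a minor sixth spans 8.
They are enharmonically equivalent.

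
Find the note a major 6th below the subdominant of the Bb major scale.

The subdominant of Bb major is Eb.
A major sixth (9 semitones) below Eb lands on the letter G, giving Gb.

Gb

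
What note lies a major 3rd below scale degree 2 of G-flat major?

Fb

Scale degree 2 of Gb major is Ab.
A major third (4 semitones) below Ab lands on the letter F, giving Fb.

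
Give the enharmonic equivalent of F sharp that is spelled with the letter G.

Plain G sits 1 semitone above F#, so on the letter G the same pitch needs a flat: Gb.

Gb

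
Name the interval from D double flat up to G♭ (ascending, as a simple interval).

The letter names run D→G, a span of 3 letter steps, so the interval is some kind of fourth.
Dbb to Gb is 6 semitones. A perfect fourth is 5, so 6 makes it augmented.

augmented fourth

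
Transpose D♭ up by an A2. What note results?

E

D up a major second is E, so the target letter is E.
From Db, an augmented second is 3 semitones up: E.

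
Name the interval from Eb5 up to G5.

major third

The letter names run E→G, a span of 2 letter steps, so the interval is some kind of third.
Eb to G is 4 semitones. A major third is 4, so 4 makes it major.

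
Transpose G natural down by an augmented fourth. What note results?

Db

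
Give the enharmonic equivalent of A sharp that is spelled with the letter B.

Bb

A# is pitch class 10. The letter B alone is pitch class 11.
To reach pitch class 10 from B requires an offset of -1 semitone, i.e. flat: Bb.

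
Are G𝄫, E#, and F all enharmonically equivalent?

Yes

Gbb = pitch class 5 and E# = pitch class 5 and F = pitch class 5 — the same pitch class, so they are enharmonic equivalents.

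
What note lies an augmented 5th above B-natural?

F##

A fifth above B lands on the letter F.
An augmented fifth spans 8 semitones, so B moves to pitch class 7. On the letter F that is F##.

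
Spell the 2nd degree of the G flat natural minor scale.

Ab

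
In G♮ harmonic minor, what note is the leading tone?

F#

Degree 7 takes the letter 6 steps above G, which is F.
In harmonic minor, degree 7 sits 11 semitones above the tonic. G + 11 semitones is pitch class 6, spelled on F as F#.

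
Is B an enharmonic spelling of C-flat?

Yes

B = pitch class 11 and Cb = pitch class 11 — the same pitch class, so they are enharmonic equivalents.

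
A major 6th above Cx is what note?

A##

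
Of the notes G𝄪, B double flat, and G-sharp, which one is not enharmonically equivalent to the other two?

In 12-tone equal temperament, enharmonic equivalents share a pitch class. G## is pitch class 9; Bbb is pitch class 9; G# is pitch class 8.
G## and Bbb share pitch class 9, while G# is pitch class 8.

G#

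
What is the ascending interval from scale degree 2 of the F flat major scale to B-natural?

Scale degree 2 of Fb major is Gb.
Gb up to B: letters G→B make it a third; 5 semitones makes it augmented.

augmented third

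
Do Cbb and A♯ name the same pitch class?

Yes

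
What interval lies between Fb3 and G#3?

Counting letters F–G gives a second.
Fb→G# = 4 semitones, 2 wider than the major second (2), so doubly augmented.

doubly augmented second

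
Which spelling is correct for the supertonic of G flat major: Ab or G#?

Ab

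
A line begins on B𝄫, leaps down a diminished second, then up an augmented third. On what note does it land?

A diminished second down from Bbb is A (letter A, 0 semitones down).
An augmented third up from A is C## (letter C, 5 semitones up).

C##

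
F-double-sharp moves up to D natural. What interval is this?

Counting letters F–G–A–B–C–D gives a sixth.
F##→D = 7 semitones, 2 narrower than the major sixth (9), so diminished.

diminished sixth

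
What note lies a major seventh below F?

F down a major seventh is Gb, so the target letter is G.
From F, a major seventh is 11 semitones down: Gb.

Gb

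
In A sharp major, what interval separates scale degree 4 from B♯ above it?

Scale degree 4 of A# major is D#.
D# up to B#: letters D→B make it a sixth; 9 semitones makes it major.

major sixth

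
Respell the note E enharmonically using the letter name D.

E is pitch class 4. The letter D alone is pitch class 2.
To reach pitch class 4 from D requires an offset of +2 semitones, i.e. double sharp: D##.

D##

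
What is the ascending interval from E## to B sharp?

The letter names run E→B, a span of 4 letter steps, so the interval is some kind of fifth.
E## to B# is 6 semitones. A perfect fifth is 7, so 6 makes it diminished.

diminished fifth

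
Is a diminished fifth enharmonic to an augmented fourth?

Yes

A diminished fifth spans 6 semitones; an augmented fourth spans 6.
They are enharmonically equivalent.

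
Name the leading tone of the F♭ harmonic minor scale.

Eb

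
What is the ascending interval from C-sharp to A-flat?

diminished sixth

Counting letters C–D–E–F–G–A gives a sixth.
C#→Ab = 7 semitones, 2 narrower than the major sixth (9), so diminished.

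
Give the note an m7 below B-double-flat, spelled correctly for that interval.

A seventh below B lands on the letter C.
A minor seventh spans 10 semitones, so Bbb moves to pitch class 11. On the letter C that is Cb.

Cb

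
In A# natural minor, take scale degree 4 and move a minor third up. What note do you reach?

F#

Scale degree 4 of A# natural minor is D#.
A minor third (3 semitones) above D# lands on the letter F, giving F#.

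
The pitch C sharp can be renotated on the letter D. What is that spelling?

C# is pitch class 1. The letter D alone is pitch class 2.
To reach pitch class 1 from D requires an offset of -1 semitone, i.e. flat: Db.

Db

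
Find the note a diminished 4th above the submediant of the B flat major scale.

Cb

The submediant of Bb major is G.
A diminished fourth (4 semitones) above G lands on the letter C, giving Cb.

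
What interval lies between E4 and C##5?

augmented sixth

Counting letters E–F–G–A–B–C gives a sixth.
E→C## = 10 semitones, 1 wider than the major sixth (9), so augmented.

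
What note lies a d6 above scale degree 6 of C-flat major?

Scale degree 6 of Cb major is Ab.
A diminished sixth (7 semitones) above Ab lands on the letter F, giving Fbb.

Fbb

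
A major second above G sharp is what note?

A#

G up a major second is A, so the target letter is A.
From G#, a major second is 2 semitones up: A#.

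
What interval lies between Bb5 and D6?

The letter names run B→D, a span of 2 letter steps, so the interval is some kind of third.
Bb to D is 4 semitones. A major third is 4, so 4 makes it major.

major third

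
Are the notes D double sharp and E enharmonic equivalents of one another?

D## is pitch class 4; E is pitch class 4.
All spellings map to pitch class 4, so they are enharmonically equivalent.

Yes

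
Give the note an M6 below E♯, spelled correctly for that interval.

A sixth below E lands on the letter G.
A major sixth spans 9 semitones, so E# moves to pitch class 8. On the letter G that is G#.

G#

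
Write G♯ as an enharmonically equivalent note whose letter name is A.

Ab

Plain A sits 1 semitone above G#, so on the letter A the same pitch needs a flat: Ab.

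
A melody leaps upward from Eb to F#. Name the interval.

Counting letters E–F gives a second.
Eb→F# = 3 semitones, 1 wider than the major second (2), so augmented.

augmented second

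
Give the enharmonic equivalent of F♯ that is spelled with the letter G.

Gb

F# is pitch class 6. The letter G alone is pitch class 7.
To reach pitch class 6 from G requires an offset of -1 semitone, i.e. flat: Gb.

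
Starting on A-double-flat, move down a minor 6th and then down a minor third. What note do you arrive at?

Ab

A minor sixth down from Abb is Cb (letter C, 8 semitones down).
A minor third down from Cb is Ab (letter A, 3 semitones down).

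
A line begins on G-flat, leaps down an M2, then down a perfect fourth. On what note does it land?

Cb

A major second down from Gb is Fb (letter F, 2 semitones down).
A perfect fourth down from Fb is Cb (letter C, 5 semitones down).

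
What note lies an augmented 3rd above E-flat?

E up a major third is G#, so the target letter is G.
From Eb, an augmented third is 5 semitones up: G#.

G#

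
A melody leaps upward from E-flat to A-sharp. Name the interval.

Counting letters E–F–G–A gives a fourth.
Eb→A# = 7 semitones, 2 wider than the perfect fourth (5), so doubly augmented.

doubly augmented fourth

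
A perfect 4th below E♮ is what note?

B

E down a perfect fourth is B, so the target letter is B.
From E, a perfect fourth is 5 semitones down: B.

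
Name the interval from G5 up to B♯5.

augmented third

The letter names run G→B, a span of 2 letter steps, so the interval is some kind of third.
G to B# is 5 semitones. A major third is 4, so 5 makes it augmented.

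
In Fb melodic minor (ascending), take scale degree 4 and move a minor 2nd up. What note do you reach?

Scale degree 4 of Fb melodic minor (ascending) is Bbb.
A minor second (1 semitone) above Bbb lands on the letter C, giving Cbb.

Cbb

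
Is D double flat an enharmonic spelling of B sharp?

Dbb = pitch class 0 and B# = pitch class 0 — the same pitch class, so they are enharmonic equivalents.

Yes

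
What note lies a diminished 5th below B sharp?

B down a perfect fifth is E, so the target letter is E.
From B#, a diminished fifth is 6 semitones down: E##.

E##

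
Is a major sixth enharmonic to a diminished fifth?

A major sixth spans 9 semitones; a diminished fifth spans 6.
The spans differ, so they are not enharmonic equivalents.

No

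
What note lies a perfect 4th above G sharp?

C#

G up a perfect fourth is C, so the target letter is C.
From G#, a perfect fourth is 5 semitones up: C#.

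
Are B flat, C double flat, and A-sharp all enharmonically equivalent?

Bb is pitch class 10; Cbb is pitch class 10; A# is pitch class 10.
All spellings map to pitch class 10, so they are enharmonically equivalent.

Yes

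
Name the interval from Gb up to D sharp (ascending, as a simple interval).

doubly augmented fifth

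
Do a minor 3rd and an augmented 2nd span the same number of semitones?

A minor third spans 3 semitones; an augmented second spans 3.
They are enharmonically equivalent.

Yes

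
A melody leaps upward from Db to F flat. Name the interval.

minor third

The letter names run D→F, a span of 2 letter steps, so the interval is some kind of third.
Db to Fb is 3 semitones. A major third is 4, so 3 makes it minor.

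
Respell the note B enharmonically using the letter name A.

A##

Plain A sits 2 semitones below B, so on the letter A the same pitch needs a double sharp: A##.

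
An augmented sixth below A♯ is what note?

A down a major sixth is C, so the target letter is C.
From A#, an augmented sixth is 10 semitones down: C.

C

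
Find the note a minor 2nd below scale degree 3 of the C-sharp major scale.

D##

Scale degree 3 of C# major is E#.
A minor second (1 semitone) below E# lands on the letter D, giving D##.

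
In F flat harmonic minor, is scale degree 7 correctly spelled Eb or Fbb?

Each scale degree takes a distinct letter name. Degree 7 of a scale on F must use the letter E.
Eb and Fbb are enharmonically the same pitch, but only Eb uses the letter E, so it is the correct spelling here.

Eb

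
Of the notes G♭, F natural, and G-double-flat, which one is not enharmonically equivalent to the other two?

In 12-tone equal temperament, enharmonic equivalents share a pitch class. Gb is pitch class 6; F is pitch class 5; Gbb is pitch class 5.
F and Gbb share pitch class 5, while Gb is pitch class 6.

Gb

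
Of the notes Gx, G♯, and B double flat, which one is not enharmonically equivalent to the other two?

G#

In 12-tone equal temperament, enharmonic equivalents share a pitch class. G## is pitch class 9; G# is pitch class 8; Bbb is pitch class 9.
G## and Bbb share pitch class 9, while G# is pitch class 8.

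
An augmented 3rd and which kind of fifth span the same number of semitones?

doubly diminished

An augmented third spans 5 semitones.
A fifth spanning 5 semitones is doubly diminished (the perfect fifth is 7).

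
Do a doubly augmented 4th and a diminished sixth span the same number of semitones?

A doubly augmented fourth spans 7 semitones; a diminished sixth spans 7.
They are enharmonically equivalent.

Yes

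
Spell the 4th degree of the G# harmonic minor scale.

Degree 4 takes the letter 3 steps above G, which is C.
In harmonic minor, degree 4 sits 5 semitones above the tonic. G# + 5 semitones is pitch class 1, spelled on C as C#.

C#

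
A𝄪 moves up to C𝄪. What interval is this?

minor third

The letter names run A→C, a span of 2 letter steps, so the interval is some kind of third.
A## to C## is 3 semitones. A major third is 4, so 3 makes it minor.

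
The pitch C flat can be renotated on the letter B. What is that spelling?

B

Cb is pitch class 11. The letter B alone is pitch class 11.
Pitch class 11 on B needs no accidental: B.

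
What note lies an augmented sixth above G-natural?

A sixth above G lands on the letter E.
An augmented sixth spans 10 semitones, so G moves to pitch class 5. On the letter E that is E#.

E#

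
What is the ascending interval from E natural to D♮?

Counting letters E–F–G–A–B–C–D gives a seventh.
E→D = 10 semitones, 1 narrower than the major seventh (11), so minor.

minor seventh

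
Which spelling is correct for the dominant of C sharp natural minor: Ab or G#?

G#

Each scale degree takes a distinct letter name. Degree 5 of a scale on C must use the letter G.
G# and Ab are enharmonically the same pitch, but only G# uses the letter G, so it is the correct spelling here.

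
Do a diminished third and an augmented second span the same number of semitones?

No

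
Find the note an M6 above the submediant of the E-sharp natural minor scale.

The submediant of E# natural minor is C#.
A major sixth (9 semitones) above C# lands on the letter A, giving A#.

A#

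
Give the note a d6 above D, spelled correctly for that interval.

A sixth above D lands on the letter B.
A diminished sixth spans 7 semitones, so D moves to pitch class 9. On the letter B that is Bbb.

Bbb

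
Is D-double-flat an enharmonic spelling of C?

Yes

Dbb = pitch class 0 and C = pitch class 0 — the same pitch class, so they are enharmonic equivalents.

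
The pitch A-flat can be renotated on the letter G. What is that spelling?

G#

Ab is pitch class 8. The letter G alone is pitch class 7.
To reach pitch class 8 from G requires an offset of +1 semitone, i.e. sharp: G#.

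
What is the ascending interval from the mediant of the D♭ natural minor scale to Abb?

minor third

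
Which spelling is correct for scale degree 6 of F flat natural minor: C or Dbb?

Dbb

Each scale degree takes a distinct letter name. Degree 6 of a scale on F must use the letter D.
Dbb and C are enharmonically the same pitch, but only Dbb uses the letter D, so it is the correct spelling here.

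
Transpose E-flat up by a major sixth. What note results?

A sixth above E lands on the letter C.
A major sixth spans 9 semitones, so Eb moves to pitch class 0. On the letter C that is C.

C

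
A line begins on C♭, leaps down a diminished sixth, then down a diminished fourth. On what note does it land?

B#

A diminished sixth down from Cb is E (letter E, 7 semitones down).
A diminished fourth down from E is B# (letter B, 4 semitones down).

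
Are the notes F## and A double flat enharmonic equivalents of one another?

F## is pitch class 7; Abb is pitch class 7.
All spellings map to pitch class 7, so they are enharmonically equivalent.

Yes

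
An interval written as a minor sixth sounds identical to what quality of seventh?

doubly diminished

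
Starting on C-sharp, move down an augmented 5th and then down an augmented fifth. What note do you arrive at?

An augmented fifth down from C# is F (letter F, 8 semitones down).
An augmented fifth down from F is Bbb (letter B, 8 semitones down).

Bbb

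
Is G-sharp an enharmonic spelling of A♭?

G# = pitch class 8 and Ab = pitch class 8 — the same pitch class, so they are enharmonic equivalents.

Yes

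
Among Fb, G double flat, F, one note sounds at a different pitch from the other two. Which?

Fb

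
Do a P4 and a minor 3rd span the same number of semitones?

No

A perfect fourth spans 5 semitones; a minor third spans 3.
The spans differ, so they are not enharmonic equivalents.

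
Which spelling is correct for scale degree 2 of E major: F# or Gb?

F#

Each scale degree takes a distinct letter name. Degree 2 of a scale on E must use the letter F.
F# and Gb are enharmonically the same pitch, but only F# uses the letter F, so it is the correct spelling here.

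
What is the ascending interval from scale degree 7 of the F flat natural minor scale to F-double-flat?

Scale degree 7 of Fb natural minor is Ebb.
Ebb up to Fbb: letters E→F make it a second; 1 semitone makes it minor.

minor second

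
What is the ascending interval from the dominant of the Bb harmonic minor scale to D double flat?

diminished sixth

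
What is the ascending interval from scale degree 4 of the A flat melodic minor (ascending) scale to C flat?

Scale degree 4 of Ab melodic minor (ascending) is Db.
Db up to Cb: letters D→C make it a seventh; 10 semitones makes it minor.

minor seventh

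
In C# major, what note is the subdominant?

The C# major scale runs C# D# E# F# G# A# B#.
Degree 4 is F#.

F#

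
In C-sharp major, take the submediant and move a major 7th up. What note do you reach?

The submediant of C# major is A#.
A major seventh (11 semitones) above A# lands on the letter G, giving G##.

G##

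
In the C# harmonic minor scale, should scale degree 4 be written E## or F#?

Each scale degree takes a distinct letter name. Degree 4 of a scale on C must use the letter F.
F# and E## are enharmonically the same pitch, but only F# uses the letter F, so it is the correct spelling here.

F#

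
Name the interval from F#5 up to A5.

minor third

The letter names run F→A, a span of 2 letter steps, so the interval is some kind of third.
F# to A is 3 semitones. A major third is 4, so 3 makes it minor.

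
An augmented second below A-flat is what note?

Gbb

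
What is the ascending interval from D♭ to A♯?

The letter names run D→A, a span of 4 letter steps, so the interval is some kind of fifth.
Db to A# is 9 semitones. A perfect fifth is 7, so 9 makes it doubly augmented.

doubly augmented fifth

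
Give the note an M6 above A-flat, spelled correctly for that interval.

A sixth above A lands on the letter F.
A major sixth spans 9 semitones, so Ab moves to pitch class 5. On the letter F that is F.

F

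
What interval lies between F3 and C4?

The letter names run F→C, a span of 4 letter steps, so the interval is some kind of fifth.
F to C is 7 semitones. A perfect fifth is 7, so 7 makes it perfect.

perfect fifth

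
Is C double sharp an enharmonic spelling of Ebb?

Yes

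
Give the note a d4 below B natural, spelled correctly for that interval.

F##

B down a perfect fourth is F#, so the target letter is F.
From B, a diminished fourth is 4 semitones down: F##.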